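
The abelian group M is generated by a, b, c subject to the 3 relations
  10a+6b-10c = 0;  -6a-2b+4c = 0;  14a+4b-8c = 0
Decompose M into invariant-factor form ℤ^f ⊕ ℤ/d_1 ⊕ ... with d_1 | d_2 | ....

Answer: M ≅ ℤ/2 ⊕ ℤ/2 ⊕ ℤ/2

Derivation:
rank_ℚ(R)=3; free=3−3=0
SNF(R) diag = [2, 2, 2] → torsion [2, 2, 2]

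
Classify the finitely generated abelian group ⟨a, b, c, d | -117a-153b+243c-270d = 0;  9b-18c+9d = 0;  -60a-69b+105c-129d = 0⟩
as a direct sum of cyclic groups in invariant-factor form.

Answer: M ≅ ℤ^1 ⊕ ℤ/3 ⊕ ℤ/9 ⊕ ℤ/27

Derivation:
rank_ℚ(R)=3; free=4−3=1
SNF(R) diag = [3, 9, 27] → torsion [3, 9, 27]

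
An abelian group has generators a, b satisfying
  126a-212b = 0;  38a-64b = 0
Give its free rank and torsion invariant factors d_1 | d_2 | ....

rank_ℚ(R)=2; free=2−2=0
SNF(R) diag = [2, 4] → torsion [2, 4]

Answer: M ≅ ℤ/2 ⊕ ℤ/4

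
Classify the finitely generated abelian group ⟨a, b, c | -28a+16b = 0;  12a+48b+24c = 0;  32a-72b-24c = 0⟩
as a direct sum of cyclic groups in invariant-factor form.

rank_ℚ(R)=3; free=3−3=0
SNF(R) diag = [4, 8, 24] → torsion [4, 8, 24]

Answer: M ≅ ℤ/4 ⊕ ℤ/8 ⊕ ℤ/24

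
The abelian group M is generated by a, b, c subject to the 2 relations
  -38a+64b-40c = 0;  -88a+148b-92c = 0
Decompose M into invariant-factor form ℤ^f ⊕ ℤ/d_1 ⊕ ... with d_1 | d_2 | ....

Answer: M ≅ ℤ^1 ⊕ ℤ/2 ⊕ ℤ/4

Derivation:
rank_ℚ(R)=2; free=3−2=1
SNF(R) diag = [2, 4] → torsion [2, 4]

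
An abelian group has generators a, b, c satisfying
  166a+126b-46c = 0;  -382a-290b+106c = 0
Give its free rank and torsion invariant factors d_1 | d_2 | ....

rank_ℚ(R)=2; free=3−2=1
SNF(R) diag = [2, 4] → torsion [2, 4]

Answer: M ≅ ℤ^1 ⊕ ℤ/2 ⊕ ℤ/4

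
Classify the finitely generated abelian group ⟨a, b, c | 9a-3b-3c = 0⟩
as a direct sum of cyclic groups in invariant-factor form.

Answer: M ≅ ℤ^2 ⊕ ℤ/3

Derivation:
rank_ℚ(R)=1; free=3−1=2
SNF(R) diag = [3] → torsion [3]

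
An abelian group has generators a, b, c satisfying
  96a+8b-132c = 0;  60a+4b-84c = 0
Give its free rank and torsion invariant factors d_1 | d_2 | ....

rank_ℚ(R)=2; free=3−2=1
SNF(R) diag = [4, 12] → torsion [4, 12]

Answer: M ≅ ℤ^1 ⊕ ℤ/4 ⊕ ℤ/12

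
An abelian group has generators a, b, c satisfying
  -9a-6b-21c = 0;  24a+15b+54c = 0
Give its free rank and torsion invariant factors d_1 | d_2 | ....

rank_ℚ(R)=2; free=3−2=1
SNF(R) diag = [3, 3] → torsion [3, 3]

Answer: M ≅ ℤ^1 ⊕ ℤ/3 ⊕ ℤ/3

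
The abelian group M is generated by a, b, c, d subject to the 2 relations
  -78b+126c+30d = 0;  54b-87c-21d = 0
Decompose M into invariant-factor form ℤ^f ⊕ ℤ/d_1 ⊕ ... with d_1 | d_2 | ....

rank_ℚ(R)=2; free=4−2=2
SNF(R) diag = [3, 6] → torsion [3, 6]

Answer: M ≅ ℤ^2 ⊕ ℤ/3 ⊕ ℤ/6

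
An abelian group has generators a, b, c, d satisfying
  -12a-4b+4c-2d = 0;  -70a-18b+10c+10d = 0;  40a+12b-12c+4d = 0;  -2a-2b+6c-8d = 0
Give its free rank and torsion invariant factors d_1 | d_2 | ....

rank_ℚ(R)=4; free=4−4=0
SNF(R) diag = [2, 2, 4, 4] → torsion [2, 2, 4, 4]

Answer: M ≅ ℤ/2 ⊕ ℤ/2 ⊕ ℤ/4 ⊕ ℤ/4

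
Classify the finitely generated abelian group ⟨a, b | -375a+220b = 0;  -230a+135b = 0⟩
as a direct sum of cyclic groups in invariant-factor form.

Answer: M ≅ ℤ/5 ⊕ ℤ/5

Derivation:
rank_ℚ(R)=2; free=2−2=0
SNF(R) diag = [5, 5] → torsion [5, 5]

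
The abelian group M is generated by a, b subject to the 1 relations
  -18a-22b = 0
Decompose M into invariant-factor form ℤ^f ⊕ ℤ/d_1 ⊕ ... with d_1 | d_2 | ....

rank_ℚ(R)=1; free=2−1=1
SNF(R) diag = [2] → torsion [2]

Answer: M ≅ ℤ^1 ⊕ ℤ/2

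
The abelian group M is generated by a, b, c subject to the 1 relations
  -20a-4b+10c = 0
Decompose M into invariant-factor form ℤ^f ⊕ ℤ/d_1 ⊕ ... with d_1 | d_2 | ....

Answer: M ≅ ℤ^2 ⊕ ℤ/2

Derivation:
rank_ℚ(R)=1; free=3−1=2
SNF(R) diag = [2] → torsion [2]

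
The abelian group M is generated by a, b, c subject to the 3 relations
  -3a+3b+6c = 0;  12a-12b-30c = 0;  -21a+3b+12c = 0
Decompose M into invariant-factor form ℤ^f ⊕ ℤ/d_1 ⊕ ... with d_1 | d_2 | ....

rank_ℚ(R)=3; free=3−3=0
SNF(R) diag = [3, 6, 18] → torsion [3, 6, 18]

Answer: M ≅ ℤ/3 ⊕ ℤ/6 ⊕ ℤ/18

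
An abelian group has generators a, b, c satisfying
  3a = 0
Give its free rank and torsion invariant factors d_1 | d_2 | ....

rank_ℚ(R)=1; free=3−1=2
SNF(R) diag = [3] → torsion [3]

Answer: M ≅ ℤ^2 ⊕ ℤ/3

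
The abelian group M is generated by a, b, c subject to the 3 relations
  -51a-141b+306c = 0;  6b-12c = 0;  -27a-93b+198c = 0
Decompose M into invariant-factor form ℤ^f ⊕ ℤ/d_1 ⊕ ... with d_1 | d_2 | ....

rank_ℚ(R)=3; free=3−3=0
SNF(R) diag = [3, 6, 12] → torsion [3, 6, 12]

Answer: M ≅ ℤ/3 ⊕ ℤ/6 ⊕ ℤ/12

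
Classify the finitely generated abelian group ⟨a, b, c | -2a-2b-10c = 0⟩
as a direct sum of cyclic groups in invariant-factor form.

rank_ℚ(R)=1; free=3−1=2
SNF(R) diag = [2] → torsion [2]

Answer: M ≅ ℤ^2 ⊕ ℤ/2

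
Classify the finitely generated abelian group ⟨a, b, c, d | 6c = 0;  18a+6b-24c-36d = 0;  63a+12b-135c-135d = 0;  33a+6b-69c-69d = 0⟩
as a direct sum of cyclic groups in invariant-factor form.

Answer: M ≅ ℤ/3 ⊕ ℤ/6 ⊕ ℤ/6 ⊕ ℤ/18

Derivation:
rank_ℚ(R)=4; free=4−4=0
SNF(R) diag = [3, 6, 6, 18] → torsion [3, 6, 6, 18]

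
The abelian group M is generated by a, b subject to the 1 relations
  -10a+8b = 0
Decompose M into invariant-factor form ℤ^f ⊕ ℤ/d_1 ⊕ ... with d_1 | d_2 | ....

rank_ℚ(R)=1; free=2−1=1
SNF(R) diag = [2] → torsion [2]

Answer: M ≅ ℤ^1 ⊕ ℤ/2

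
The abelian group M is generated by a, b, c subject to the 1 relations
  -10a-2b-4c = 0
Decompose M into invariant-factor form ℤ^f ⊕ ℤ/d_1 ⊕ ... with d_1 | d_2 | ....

rank_ℚ(R)=1; free=3−1=2
SNF(R) diag = [2] → torsion [2]

Answer: M ≅ ℤ^2 ⊕ ℤ/2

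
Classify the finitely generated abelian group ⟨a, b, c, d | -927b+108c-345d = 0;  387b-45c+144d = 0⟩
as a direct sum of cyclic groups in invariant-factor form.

rank_ℚ(R)=2; free=4−2=2
SNF(R) diag = [3, 9] → torsion [3, 9]

Answer: M ≅ ℤ^2 ⊕ ℤ/3 ⊕ ℤ/9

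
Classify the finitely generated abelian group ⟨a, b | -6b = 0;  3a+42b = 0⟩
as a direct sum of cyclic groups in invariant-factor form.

rank_ℚ(R)=2; free=2−2=0
SNF(R) diag = [3, 6] → torsion [3, 6]

Answer: M ≅ ℤ/3 ⊕ ℤ/6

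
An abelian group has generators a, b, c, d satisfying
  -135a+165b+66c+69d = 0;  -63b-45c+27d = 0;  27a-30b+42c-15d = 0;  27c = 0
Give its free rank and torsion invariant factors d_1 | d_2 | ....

rank_ℚ(R)=4; free=4−4=0
SNF(R) diag = [3, 9, 27, 27] → torsion [3, 9, 27, 27]

Answer: M ≅ ℤ/3 ⊕ ℤ/9 ⊕ ℤ/27 ⊕ ℤ/27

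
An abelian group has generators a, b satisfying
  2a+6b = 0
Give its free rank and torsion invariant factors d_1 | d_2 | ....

Answer: M ≅ ℤ^1 ⊕ ℤ/2

Derivation:
rank_ℚ(R)=1; free=2−1=1
SNF(R) diag = [2] → torsion [2]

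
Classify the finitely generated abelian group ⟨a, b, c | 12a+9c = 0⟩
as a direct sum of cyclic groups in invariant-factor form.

rank_ℚ(R)=1; free=3−1=2
SNF(R) diag = [3] → torsion [3]

Answer: M ≅ ℤ^2 ⊕ ℤ/3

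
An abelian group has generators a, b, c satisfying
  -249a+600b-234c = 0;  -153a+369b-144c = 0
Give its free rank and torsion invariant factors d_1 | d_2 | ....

Answer: M ≅ ℤ^1 ⊕ ℤ/3 ⊕ ℤ/9

Derivation:
rank_ℚ(R)=2; free=3−2=1
SNF(R) diag = [3, 9] → torsion [3, 9]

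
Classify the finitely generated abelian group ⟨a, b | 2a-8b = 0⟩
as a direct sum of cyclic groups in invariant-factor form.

rank_ℚ(R)=1; free=2−1=1
SNF(R) diag = [2] → torsion [2]

Answer: M ≅ ℤ^1 ⊕ ℤ/2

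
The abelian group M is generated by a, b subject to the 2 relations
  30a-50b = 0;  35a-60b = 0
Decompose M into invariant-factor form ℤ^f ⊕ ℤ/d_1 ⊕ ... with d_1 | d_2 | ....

rank_ℚ(R)=2; free=2−2=0
SNF(R) diag = [5, 10] → torsion [5, 10]

Answer: M ≅ ℤ/5 ⊕ ℤ/10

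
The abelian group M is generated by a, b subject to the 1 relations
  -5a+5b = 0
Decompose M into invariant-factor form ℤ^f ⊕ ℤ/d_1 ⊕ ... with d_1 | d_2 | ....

rank_ℚ(R)=1; free=2−1=1
SNF(R) diag = [5] → torsion [5]

Answer: M ≅ ℤ^1 ⊕ ℤ/5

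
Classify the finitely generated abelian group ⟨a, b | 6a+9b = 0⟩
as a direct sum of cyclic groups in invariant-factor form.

rank_ℚ(R)=1; free=2−1=1
SNF(R) diag = [3] → torsion [3]

Answer: M ≅ ℤ^1 ⊕ ℤ/3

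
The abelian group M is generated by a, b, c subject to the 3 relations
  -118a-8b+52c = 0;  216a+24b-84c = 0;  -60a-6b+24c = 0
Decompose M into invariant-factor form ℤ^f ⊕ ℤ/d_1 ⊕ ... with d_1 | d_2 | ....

Answer: M ≅ ℤ/2 ⊕ ℤ/6 ⊕ ℤ/12

Derivation:
rank_ℚ(R)=3; free=3−3=0
SNF(R) diag = [2, 6, 12] → torsion [2, 6, 12]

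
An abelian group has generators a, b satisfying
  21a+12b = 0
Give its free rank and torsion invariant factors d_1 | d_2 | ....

rank_ℚ(R)=1; free=2−1=1
SNF(R) diag = [3] → torsion [3]

Answer: M ≅ ℤ^1 ⊕ ℤ/3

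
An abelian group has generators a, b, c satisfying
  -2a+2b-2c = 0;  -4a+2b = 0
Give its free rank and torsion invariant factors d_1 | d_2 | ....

Answer: M ≅ ℤ^1 ⊕ ℤ/2 ⊕ ℤ/2

Derivation:
rank_ℚ(R)=2; free=3−2=1
SNF(R) diag = [2, 2] → torsion [2, 2]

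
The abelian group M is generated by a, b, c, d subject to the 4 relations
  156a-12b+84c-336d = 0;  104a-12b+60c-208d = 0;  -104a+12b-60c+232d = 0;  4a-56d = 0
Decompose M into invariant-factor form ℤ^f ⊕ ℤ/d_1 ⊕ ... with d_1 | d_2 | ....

Answer: M ≅ ℤ/4 ⊕ ℤ/12 ⊕ ℤ/24 ⊕ ℤ/24

Derivation:
rank_ℚ(R)=4; free=4−4=0
SNF(R) diag = [4, 12, 24, 24] → torsion [4, 12, 24, 24]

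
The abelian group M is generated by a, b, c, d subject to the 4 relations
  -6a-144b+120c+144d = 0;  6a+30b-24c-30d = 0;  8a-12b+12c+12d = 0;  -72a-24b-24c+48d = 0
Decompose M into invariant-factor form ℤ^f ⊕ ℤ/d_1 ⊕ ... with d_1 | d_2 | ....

Answer: M ≅ ℤ/2 ⊕ ℤ/6 ⊕ ℤ/12 ⊕ ℤ/24

Derivation:
rank_ℚ(R)=4; free=4−4=0
SNF(R) diag = [2, 6, 12, 24] → torsion [2, 6, 12, 24]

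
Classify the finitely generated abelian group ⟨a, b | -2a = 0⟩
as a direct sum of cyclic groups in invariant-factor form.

rank_ℚ(R)=1; free=2−1=1
SNF(R) diag = [2] → torsion [2]

Answer: M ≅ ℤ^1 ⊕ ℤ/2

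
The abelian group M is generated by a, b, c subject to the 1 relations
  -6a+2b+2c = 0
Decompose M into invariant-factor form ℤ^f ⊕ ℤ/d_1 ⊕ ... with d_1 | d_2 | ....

Answer: M ≅ ℤ^2 ⊕ ℤ/2

Derivation:
rank_ℚ(R)=1; free=3−1=2
SNF(R) diag = [2] → torsion [2]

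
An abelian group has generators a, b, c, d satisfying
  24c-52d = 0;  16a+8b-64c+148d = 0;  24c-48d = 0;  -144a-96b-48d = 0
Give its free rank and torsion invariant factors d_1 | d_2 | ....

rank_ℚ(R)=4; free=4−4=0
SNF(R) diag = [4, 8, 24, 48] → torsion [4, 8, 24, 48]

Answer: M ≅ ℤ/4 ⊕ ℤ/8 ⊕ ℤ/24 ⊕ ℤ/48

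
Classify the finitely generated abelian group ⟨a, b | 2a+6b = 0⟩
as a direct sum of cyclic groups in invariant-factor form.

Answer: M ≅ ℤ^1 ⊕ ℤ/2

Derivation:
rank_ℚ(R)=1; free=2−1=1
SNF(R) diag = [2] → torsion [2]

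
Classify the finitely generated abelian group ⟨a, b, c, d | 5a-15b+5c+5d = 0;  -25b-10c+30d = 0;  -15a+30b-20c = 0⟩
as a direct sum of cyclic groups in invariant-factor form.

Answer: M ≅ ℤ^1 ⊕ ℤ/5 ⊕ ℤ/5 ⊕ ℤ/5

Derivation:
rank_ℚ(R)=3; free=4−3=1
SNF(R) diag = [5, 5, 5] → torsion [5, 5, 5]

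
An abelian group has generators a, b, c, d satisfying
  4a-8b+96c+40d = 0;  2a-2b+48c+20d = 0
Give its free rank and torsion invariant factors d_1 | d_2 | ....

Answer: M ≅ ℤ^2 ⊕ ℤ/2 ⊕ ℤ/4

Derivation:
rank_ℚ(R)=2; free=4−2=2
SNF(R) diag = [2, 4] → torsion [2, 4]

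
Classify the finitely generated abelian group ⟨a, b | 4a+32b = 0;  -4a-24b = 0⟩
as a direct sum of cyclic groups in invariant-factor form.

Answer: M ≅ ℤ/4 ⊕ ℤ/8

Derivation:
rank_ℚ(R)=2; free=2−2=0
SNF(R) diag = [4, 8] → torsion [4, 8]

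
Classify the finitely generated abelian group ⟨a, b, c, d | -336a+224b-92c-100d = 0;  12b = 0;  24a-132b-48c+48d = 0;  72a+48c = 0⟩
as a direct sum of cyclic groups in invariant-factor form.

rank_ℚ(R)=4; free=4−4=0
SNF(R) diag = [4, 12, 24, 48] → torsion [4, 12, 24, 48]

Answer: M ≅ ℤ/4 ⊕ ℤ/12 ⊕ ℤ/24 ⊕ ℤ/48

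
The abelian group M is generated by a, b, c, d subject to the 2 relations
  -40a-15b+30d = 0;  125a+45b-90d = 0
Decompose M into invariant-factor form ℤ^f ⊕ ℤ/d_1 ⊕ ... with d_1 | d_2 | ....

rank_ℚ(R)=2; free=4−2=2
SNF(R) diag = [5, 15] → torsion [5, 15]

Answer: M ≅ ℤ^2 ⊕ ℤ/5 ⊕ ℤ/15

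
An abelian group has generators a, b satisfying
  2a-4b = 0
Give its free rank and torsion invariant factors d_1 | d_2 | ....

rank_ℚ(R)=1; free=2−1=1
SNF(R) diag = [2] → torsion [2]

Answer: M ≅ ℤ^1 ⊕ ℤ/2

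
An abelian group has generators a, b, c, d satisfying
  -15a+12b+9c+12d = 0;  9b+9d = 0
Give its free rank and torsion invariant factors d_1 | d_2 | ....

rank_ℚ(R)=2; free=4−2=2
SNF(R) diag = [3, 9] → torsion [3, 9]

Answer: M ≅ ℤ^2 ⊕ ℤ/3 ⊕ ℤ/9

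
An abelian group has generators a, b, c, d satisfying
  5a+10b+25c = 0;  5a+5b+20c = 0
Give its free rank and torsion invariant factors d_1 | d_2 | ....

rank_ℚ(R)=2; free=4−2=2
SNF(R) diag = [5, 5] → torsion [5, 5]

Answer: M ≅ ℤ^2 ⊕ ℤ/5 ⊕ ℤ/5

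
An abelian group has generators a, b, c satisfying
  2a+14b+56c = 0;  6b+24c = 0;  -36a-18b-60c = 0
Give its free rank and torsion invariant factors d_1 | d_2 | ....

rank_ℚ(R)=3; free=3−3=0
SNF(R) diag = [2, 6, 12] → torsion [2, 6, 12]

Answer: M ≅ ℤ/2 ⊕ ℤ/6 ⊕ ℤ/12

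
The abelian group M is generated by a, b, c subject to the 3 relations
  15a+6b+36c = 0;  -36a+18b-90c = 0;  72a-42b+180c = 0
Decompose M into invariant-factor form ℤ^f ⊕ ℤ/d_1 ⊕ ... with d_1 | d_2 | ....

rank_ℚ(R)=3; free=3−3=0
SNF(R) diag = [3, 6, 18] → torsion [3, 6, 18]

Answer: M ≅ ℤ/3 ⊕ ℤ/6 ⊕ ℤ/18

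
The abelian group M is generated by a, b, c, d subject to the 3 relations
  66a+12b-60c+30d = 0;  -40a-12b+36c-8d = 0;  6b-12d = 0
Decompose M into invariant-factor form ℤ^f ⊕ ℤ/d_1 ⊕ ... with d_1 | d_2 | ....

Answer: M ≅ ℤ^1 ⊕ ℤ/2 ⊕ ℤ/6 ⊕ ℤ/12

Derivation:
rank_ℚ(R)=3; free=4−3=1
SNF(R) diag = [2, 6, 12] → torsion [2, 6, 12]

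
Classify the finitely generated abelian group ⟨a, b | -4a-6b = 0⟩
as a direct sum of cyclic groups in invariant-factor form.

rank_ℚ(R)=1; free=2−1=1
SNF(R) diag = [2] → torsion [2]

Answer: M ≅ ℤ^1 ⊕ ℤ/2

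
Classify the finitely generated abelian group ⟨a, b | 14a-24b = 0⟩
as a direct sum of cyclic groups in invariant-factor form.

Answer: M ≅ ℤ^1 ⊕ ℤ/2

Derivation:
rank_ℚ(R)=1; free=2−1=1
SNF(R) diag = [2] → torsion [2]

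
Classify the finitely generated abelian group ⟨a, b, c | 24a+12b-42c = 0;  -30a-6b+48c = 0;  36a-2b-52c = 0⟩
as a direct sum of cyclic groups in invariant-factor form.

Answer: M ≅ ℤ/2 ⊕ ℤ/6 ⊕ ℤ/18

Derivation:
rank_ℚ(R)=3; free=3−3=0
SNF(R) diag = [2, 6, 18] → torsion [2, 6, 18]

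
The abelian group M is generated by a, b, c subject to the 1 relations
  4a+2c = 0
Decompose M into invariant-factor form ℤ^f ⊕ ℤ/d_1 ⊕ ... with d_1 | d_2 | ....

rank_ℚ(R)=1; free=3−1=2
SNF(R) diag = [2] → torsion [2]

Answer: M ≅ ℤ^2 ⊕ ℤ/2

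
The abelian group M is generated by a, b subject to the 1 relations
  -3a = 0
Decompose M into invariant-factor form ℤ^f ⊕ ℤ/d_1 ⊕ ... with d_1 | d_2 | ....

rank_ℚ(R)=1; free=2−1=1
SNF(R) diag = [3] → torsion [3]

Answer: M ≅ ℤ^1 ⊕ ℤ/3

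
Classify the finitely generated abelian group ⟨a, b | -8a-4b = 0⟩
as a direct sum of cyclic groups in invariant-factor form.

rank_ℚ(R)=1; free=2−1=1
SNF(R) diag = [4] → torsion [4]

Answer: M ≅ ℤ^1 ⊕ ℤ/4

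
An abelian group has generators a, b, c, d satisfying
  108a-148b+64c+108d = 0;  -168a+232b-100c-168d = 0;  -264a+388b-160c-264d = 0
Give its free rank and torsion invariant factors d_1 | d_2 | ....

rank_ℚ(R)=3; free=4−3=1
SNF(R) diag = [4, 12, 12] → torsion [4, 12, 12]

Answer: M ≅ ℤ^1 ⊕ ℤ/4 ⊕ ℤ/12 ⊕ ℤ/12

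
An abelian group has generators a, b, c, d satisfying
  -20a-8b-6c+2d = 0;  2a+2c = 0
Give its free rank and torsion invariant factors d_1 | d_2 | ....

rank_ℚ(R)=2; free=4−2=2
SNF(R) diag = [2, 2] → torsion [2, 2]

Answer: M ≅ ℤ^2 ⊕ ℤ/2 ⊕ ℤ/2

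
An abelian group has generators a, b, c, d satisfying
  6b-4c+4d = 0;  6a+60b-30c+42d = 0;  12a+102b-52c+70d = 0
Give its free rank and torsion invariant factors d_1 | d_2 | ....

Answer: M ≅ ℤ^1 ⊕ ℤ/2 ⊕ ℤ/6 ⊕ ℤ/6

Derivation:
rank_ℚ(R)=3; free=4−3=1
SNF(R) diag = [2, 6, 6] → torsion [2, 6, 6]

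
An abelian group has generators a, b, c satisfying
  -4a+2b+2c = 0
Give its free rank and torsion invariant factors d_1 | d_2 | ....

Answer: M ≅ ℤ^2 ⊕ ℤ/2

Derivation:
rank_ℚ(R)=1; free=3−1=2
SNF(R) diag = [2] → torsion [2]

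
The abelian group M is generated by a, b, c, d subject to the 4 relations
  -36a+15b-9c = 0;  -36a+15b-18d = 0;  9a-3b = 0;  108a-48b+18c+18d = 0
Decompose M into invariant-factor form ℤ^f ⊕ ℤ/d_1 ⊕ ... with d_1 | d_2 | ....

Answer: M ≅ ℤ/3 ⊕ ℤ/9 ⊕ ℤ/9 ⊕ ℤ/18

Derivation:
rank_ℚ(R)=4; free=4−4=0
SNF(R) diag = [3, 9, 9, 18] → torsion [3, 9, 9, 18]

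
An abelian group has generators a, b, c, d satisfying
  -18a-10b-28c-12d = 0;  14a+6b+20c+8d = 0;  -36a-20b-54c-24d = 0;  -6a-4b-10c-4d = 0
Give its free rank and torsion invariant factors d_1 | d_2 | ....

rank_ℚ(R)=4; free=4−4=0
SNF(R) diag = [2, 2, 2, 4] → torsion [2, 2, 2, 4]

Answer: M ≅ ℤ/2 ⊕ ℤ/2 ⊕ ℤ/2 ⊕ ℤ/4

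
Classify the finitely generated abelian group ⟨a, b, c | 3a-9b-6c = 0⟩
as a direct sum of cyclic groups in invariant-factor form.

rank_ℚ(R)=1; free=3−1=2
SNF(R) diag = [3] → torsion [3]

Answer: M ≅ ℤ^2 ⊕ ℤ/3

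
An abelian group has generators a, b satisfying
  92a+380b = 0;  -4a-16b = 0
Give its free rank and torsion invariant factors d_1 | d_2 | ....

rank_ℚ(R)=2; free=2−2=0
SNF(R) diag = [4, 12] → torsion [4, 12]

Answer: M ≅ ℤ/4 ⊕ ℤ/12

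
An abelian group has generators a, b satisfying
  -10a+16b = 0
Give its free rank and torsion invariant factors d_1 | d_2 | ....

Answer: M ≅ ℤ^1 ⊕ ℤ/2

Derivation:
rank_ℚ(R)=1; free=2−1=1
SNF(R) diag = [2] → torsion [2]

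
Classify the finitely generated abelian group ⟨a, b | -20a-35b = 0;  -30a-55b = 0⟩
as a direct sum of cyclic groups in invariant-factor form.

rank_ℚ(R)=2; free=2−2=0
SNF(R) diag = [5, 10] → torsion [5, 10]

Answer: M ≅ ℤ/5 ⊕ ℤ/10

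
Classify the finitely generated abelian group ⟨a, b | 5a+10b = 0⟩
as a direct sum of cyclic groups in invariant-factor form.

Answer: M ≅ ℤ^1 ⊕ ℤ/5

Derivation:
rank_ℚ(R)=1; free=2−1=1
SNF(R) diag = [5] → torsion [5]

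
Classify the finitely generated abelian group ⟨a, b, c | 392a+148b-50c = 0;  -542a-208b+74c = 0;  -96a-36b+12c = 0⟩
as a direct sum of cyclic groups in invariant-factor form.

Answer: M ≅ ℤ/2 ⊕ ℤ/6 ⊕ ℤ/12

Derivation:
rank_ℚ(R)=3; free=3−3=0
SNF(R) diag = [2, 6, 12] → torsion [2, 6, 12]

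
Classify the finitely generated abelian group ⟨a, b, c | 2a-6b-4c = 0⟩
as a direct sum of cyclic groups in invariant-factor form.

Answer: M ≅ ℤ^2 ⊕ ℤ/2

Derivation:
rank_ℚ(R)=1; free=3−1=2
SNF(R) diag = [2] → torsion [2]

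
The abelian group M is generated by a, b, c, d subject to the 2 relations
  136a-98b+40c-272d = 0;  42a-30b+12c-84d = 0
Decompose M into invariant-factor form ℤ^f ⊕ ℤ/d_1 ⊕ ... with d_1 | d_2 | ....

rank_ℚ(R)=2; free=4−2=2
SNF(R) diag = [2, 6] → torsion [2, 6]

Answer: M ≅ ℤ^2 ⊕ ℤ/2 ⊕ ℤ/6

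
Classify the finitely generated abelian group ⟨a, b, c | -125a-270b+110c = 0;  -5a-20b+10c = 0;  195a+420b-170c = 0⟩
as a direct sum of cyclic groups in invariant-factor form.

rank_ℚ(R)=3; free=3−3=0
SNF(R) diag = [5, 10, 20] → torsion [5, 10, 20]

Answer: M ≅ ℤ/5 ⊕ ℤ/10 ⊕ ℤ/20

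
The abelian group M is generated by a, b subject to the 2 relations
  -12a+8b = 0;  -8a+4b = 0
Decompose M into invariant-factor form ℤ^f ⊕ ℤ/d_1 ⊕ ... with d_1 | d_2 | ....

rank_ℚ(R)=2; free=2−2=0
SNF(R) diag = [4, 4] → torsion [4, 4]

Answer: M ≅ ℤ/4 ⊕ ℤ/4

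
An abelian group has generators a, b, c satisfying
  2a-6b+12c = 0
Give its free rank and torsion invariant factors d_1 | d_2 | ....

rank_ℚ(R)=1; free=3−1=2
SNF(R) diag = [2] → torsion [2]

Answer: M ≅ ℤ^2 ⊕ ℤ/2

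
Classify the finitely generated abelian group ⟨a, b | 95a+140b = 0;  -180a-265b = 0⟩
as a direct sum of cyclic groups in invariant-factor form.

Answer: M ≅ ℤ/5 ⊕ ℤ/5

Derivation:
rank_ℚ(R)=2; free=2−2=0
SNF(R) diag = [5, 5] → torsion [5, 5]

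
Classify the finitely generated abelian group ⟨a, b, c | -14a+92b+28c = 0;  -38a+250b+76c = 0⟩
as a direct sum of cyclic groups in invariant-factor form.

Answer: M ≅ ℤ^1 ⊕ ℤ/2 ⊕ ℤ/2

Derivation:
rank_ℚ(R)=2; free=3−2=1
SNF(R) diag = [2, 2] → torsion [2, 2]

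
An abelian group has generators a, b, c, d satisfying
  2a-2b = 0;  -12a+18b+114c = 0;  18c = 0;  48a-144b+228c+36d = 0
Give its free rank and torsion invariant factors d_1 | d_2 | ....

Answer: M ≅ ℤ/2 ⊕ ℤ/6 ⊕ ℤ/18 ⊕ ℤ/36

Derivation:
rank_ℚ(R)=4; free=4−4=0
SNF(R) diag = [2, 6, 18, 36] → torsion [2, 6, 18, 36]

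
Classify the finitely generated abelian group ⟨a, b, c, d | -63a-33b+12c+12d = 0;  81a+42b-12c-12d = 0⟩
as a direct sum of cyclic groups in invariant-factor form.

rank_ℚ(R)=2; free=4−2=2
SNF(R) diag = [3, 9] → torsion [3, 9]

Answer: M ≅ ℤ^2 ⊕ ℤ/3 ⊕ ℤ/9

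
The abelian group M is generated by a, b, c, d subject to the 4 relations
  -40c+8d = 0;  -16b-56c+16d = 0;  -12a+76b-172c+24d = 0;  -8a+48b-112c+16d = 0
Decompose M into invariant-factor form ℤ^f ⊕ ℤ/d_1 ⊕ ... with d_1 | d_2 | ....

rank_ℚ(R)=4; free=4−4=0
SNF(R) diag = [4, 8, 8, 8] → torsion [4, 8, 8, 8]

Answer: M ≅ ℤ/4 ⊕ ℤ/8 ⊕ ℤ/8 ⊕ ℤ/8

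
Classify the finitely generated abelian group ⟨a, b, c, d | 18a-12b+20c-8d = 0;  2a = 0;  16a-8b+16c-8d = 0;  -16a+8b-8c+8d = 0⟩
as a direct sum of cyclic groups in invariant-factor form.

Answer: M ≅ ℤ/2 ⊕ ℤ/4 ⊕ ℤ/8 ⊕ ℤ/8

Derivation:
rank_ℚ(R)=4; free=4−4=0
SNF(R) diag = [2, 4, 8, 8] → torsion [2, 4, 8, 8]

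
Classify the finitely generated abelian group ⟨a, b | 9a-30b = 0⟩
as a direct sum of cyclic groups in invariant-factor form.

rank_ℚ(R)=1; free=2−1=1
SNF(R) diag = [3] → torsion [3]

Answer: M ≅ ℤ^1 ⊕ ℤ/3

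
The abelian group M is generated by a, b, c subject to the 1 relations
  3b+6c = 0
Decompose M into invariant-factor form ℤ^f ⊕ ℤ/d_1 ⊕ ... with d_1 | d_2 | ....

Answer: M ≅ ℤ^2 ⊕ ℤ/3

Derivation:
rank_ℚ(R)=1; free=3−1=2
SNF(R) diag = [3] → torsion [3]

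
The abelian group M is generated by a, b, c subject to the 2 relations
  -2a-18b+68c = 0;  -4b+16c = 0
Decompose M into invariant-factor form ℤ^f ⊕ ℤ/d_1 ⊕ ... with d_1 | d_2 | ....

rank_ℚ(R)=2; free=3−2=1
SNF(R) diag = [2, 4] → torsion [2, 4]

Answer: M ≅ ℤ^1 ⊕ ℤ/2 ⊕ ℤ/4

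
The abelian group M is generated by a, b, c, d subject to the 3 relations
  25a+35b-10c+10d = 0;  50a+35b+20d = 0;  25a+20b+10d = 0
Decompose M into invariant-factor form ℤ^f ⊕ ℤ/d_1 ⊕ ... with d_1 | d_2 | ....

Answer: M ≅ ℤ^1 ⊕ ℤ/5 ⊕ ℤ/5 ⊕ ℤ/10

Derivation:
rank_ℚ(R)=3; free=4−3=1
SNF(R) diag = [5, 5, 10] → torsion [5, 5, 10]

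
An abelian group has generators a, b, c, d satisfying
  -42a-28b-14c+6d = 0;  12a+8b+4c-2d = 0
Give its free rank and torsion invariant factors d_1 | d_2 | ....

Answer: M ≅ ℤ^2 ⊕ ℤ/2 ⊕ ℤ/2

Derivation:
rank_ℚ(R)=2; free=4−2=2
SNF(R) diag = [2, 2] → torsion [2, 2]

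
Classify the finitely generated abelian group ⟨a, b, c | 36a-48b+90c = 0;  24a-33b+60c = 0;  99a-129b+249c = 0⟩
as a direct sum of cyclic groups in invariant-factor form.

rank_ℚ(R)=3; free=3−3=0
SNF(R) diag = [3, 3, 6] → torsion [3, 3, 6]

Answer: M ≅ ℤ/3 ⊕ ℤ/3 ⊕ ℤ/6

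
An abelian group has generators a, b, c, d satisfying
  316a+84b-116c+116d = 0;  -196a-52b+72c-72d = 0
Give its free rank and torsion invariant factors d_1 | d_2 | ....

rank_ℚ(R)=2; free=4−2=2
SNF(R) diag = [4, 4] → torsion [4, 4]

Answer: M ≅ ℤ^2 ⊕ ℤ/4 ⊕ ℤ/4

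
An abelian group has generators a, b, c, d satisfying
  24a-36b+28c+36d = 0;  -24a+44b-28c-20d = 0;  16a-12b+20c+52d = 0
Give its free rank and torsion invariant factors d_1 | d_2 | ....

Answer: M ≅ ℤ^1 ⊕ ℤ/4 ⊕ ℤ/8 ⊕ ℤ/8

Derivation:
rank_ℚ(R)=3; free=4−3=1
SNF(R) diag = [4, 8, 8] → torsion [4, 8, 8]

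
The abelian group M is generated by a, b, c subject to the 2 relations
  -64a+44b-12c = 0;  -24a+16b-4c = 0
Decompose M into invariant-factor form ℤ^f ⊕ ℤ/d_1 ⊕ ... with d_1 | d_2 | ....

Answer: M ≅ ℤ^1 ⊕ ℤ/4 ⊕ ℤ/4

Derivation:
rank_ℚ(R)=2; free=3−2=1
SNF(R) diag = [4, 4] → torsion [4, 4]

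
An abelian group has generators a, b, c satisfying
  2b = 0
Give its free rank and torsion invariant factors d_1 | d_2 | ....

Answer: M ≅ ℤ^2 ⊕ ℤ/2

Derivation:
rank_ℚ(R)=1; free=3−1=2
SNF(R) diag = [2] → torsion [2]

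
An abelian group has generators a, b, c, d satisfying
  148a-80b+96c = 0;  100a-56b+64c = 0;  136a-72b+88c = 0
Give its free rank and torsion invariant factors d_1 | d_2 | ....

rank_ℚ(R)=3; free=4−3=1
SNF(R) diag = [4, 8, 8] → torsion [4, 8, 8]

Answer: M ≅ ℤ^1 ⊕ ℤ/4 ⊕ ℤ/8 ⊕ ℤ/8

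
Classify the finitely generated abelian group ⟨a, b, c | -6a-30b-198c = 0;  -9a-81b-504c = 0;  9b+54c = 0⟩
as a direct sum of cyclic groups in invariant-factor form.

rank_ℚ(R)=3; free=3−3=0
SNF(R) diag = [3, 9, 18] → torsion [3, 9, 18]

Answer: M ≅ ℤ/3 ⊕ ℤ/9 ⊕ ℤ/18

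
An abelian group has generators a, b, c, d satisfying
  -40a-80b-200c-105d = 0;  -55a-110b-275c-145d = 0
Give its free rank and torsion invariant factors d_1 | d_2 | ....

Answer: M ≅ ℤ^2 ⊕ ℤ/5 ⊕ ℤ/5

Derivation:
rank_ℚ(R)=2; free=4−2=2
SNF(R) diag = [5, 5] → torsion [5, 5]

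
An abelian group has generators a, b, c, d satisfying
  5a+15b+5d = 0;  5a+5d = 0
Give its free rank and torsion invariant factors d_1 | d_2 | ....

Answer: M ≅ ℤ^2 ⊕ ℤ/5 ⊕ ℤ/15

Derivation:
rank_ℚ(R)=2; free=4−2=2
SNF(R) diag = [5, 15] → torsion [5, 15]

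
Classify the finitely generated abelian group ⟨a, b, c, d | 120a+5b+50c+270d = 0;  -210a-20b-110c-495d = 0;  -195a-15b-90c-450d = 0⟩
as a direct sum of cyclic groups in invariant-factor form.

Answer: M ≅ ℤ^1 ⊕ ℤ/5 ⊕ ℤ/15 ⊕ ℤ/45

Derivation:
rank_ℚ(R)=3; free=4−3=1
SNF(R) diag = [5, 15, 45] → torsion [5, 15, 45]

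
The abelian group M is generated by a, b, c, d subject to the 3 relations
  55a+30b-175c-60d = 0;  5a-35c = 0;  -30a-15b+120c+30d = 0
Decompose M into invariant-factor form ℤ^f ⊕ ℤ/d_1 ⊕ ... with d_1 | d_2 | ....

Answer: M ≅ ℤ^1 ⊕ ℤ/5 ⊕ ℤ/15 ⊕ ℤ/30

Derivation:
rank_ℚ(R)=3; free=4−3=1
SNF(R) diag = [5, 15, 30] → torsion [5, 15, 30]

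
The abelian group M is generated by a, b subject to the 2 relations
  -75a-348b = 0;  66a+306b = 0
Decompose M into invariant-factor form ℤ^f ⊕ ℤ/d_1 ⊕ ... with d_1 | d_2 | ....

rank_ℚ(R)=2; free=2−2=0
SNF(R) diag = [3, 6] → torsion [3, 6]

Answer: M ≅ ℤ/3 ⊕ ℤ/6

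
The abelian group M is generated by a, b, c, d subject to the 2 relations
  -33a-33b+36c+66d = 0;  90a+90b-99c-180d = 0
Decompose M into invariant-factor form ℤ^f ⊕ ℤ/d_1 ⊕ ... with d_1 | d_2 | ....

Answer: M ≅ ℤ^2 ⊕ ℤ/3 ⊕ ℤ/9

Derivation:
rank_ℚ(R)=2; free=4−2=2
SNF(R) diag = [3, 9] → torsion [3, 9]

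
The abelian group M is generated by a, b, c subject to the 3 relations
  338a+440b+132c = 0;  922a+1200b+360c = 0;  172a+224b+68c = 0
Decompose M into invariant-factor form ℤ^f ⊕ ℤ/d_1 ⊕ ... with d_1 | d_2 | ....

Answer: M ≅ ℤ/2 ⊕ ℤ/4 ⊕ ℤ/8

Derivation:
rank_ℚ(R)=3; free=3−3=0
SNF(R) diag = [2, 4, 8] → torsion [2, 4, 8]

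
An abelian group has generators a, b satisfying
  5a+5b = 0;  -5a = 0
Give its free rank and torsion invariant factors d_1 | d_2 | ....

rank_ℚ(R)=2; free=2−2=0
SNF(R) diag = [5, 5] → torsion [5, 5]

Answer: M ≅ ℤ/5 ⊕ ℤ/5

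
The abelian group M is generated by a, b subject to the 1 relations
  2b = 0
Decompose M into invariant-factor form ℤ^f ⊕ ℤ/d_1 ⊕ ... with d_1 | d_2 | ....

Answer: M ≅ ℤ^1 ⊕ ℤ/2

Derivation:
rank_ℚ(R)=1; free=2−1=1
SNF(R) diag = [2] → torsion [2]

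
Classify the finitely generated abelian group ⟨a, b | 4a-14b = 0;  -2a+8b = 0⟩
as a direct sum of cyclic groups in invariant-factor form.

Answer: M ≅ ℤ/2 ⊕ ℤ/2

Derivation:
rank_ℚ(R)=2; free=2−2=0
SNF(R) diag = [2, 2] → torsion [2, 2]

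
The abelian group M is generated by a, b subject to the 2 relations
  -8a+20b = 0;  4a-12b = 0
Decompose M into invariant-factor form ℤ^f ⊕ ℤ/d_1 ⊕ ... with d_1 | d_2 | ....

Answer: M ≅ ℤ/4 ⊕ ℤ/4

Derivation:
rank_ℚ(R)=2; free=2−2=0
SNF(R) diag = [4, 4] → torsion [4, 4]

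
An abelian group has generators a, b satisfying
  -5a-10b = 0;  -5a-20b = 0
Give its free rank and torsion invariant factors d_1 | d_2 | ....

Answer: M ≅ ℤ/5 ⊕ ℤ/10

Derivation:
rank_ℚ(R)=2; free=2−2=0
SNF(R) diag = [5, 10] → torsion [5, 10]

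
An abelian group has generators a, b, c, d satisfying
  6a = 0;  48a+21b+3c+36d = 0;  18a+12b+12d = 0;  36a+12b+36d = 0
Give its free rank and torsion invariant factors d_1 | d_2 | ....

rank_ℚ(R)=4; free=4−4=0
SNF(R) diag = [3, 6, 12, 24] → torsion [3, 6, 12, 24]

Answer: M ≅ ℤ/3 ⊕ ℤ/6 ⊕ ℤ/12 ⊕ ℤ/24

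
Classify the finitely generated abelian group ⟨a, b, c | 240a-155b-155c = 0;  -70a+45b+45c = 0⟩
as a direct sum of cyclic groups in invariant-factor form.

rank_ℚ(R)=2; free=3−2=1
SNF(R) diag = [5, 10] → torsion [5, 10]

Answer: M ≅ ℤ^1 ⊕ ℤ/5 ⊕ ℤ/10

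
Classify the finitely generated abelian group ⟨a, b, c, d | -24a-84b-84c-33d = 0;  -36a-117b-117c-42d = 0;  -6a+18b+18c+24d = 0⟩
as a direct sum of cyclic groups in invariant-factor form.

rank_ℚ(R)=3; free=4−3=1
SNF(R) diag = [3, 3, 6] → torsion [3, 3, 6]

Answer: M ≅ ℤ^1 ⊕ ℤ/3 ⊕ ℤ/3 ⊕ ℤ/6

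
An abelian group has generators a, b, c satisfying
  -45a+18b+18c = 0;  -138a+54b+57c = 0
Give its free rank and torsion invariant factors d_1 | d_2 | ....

Answer: M ≅ ℤ^1 ⊕ ℤ/3 ⊕ ℤ/9

Derivation:
rank_ℚ(R)=2; free=3−2=1
SNF(R) diag = [3, 9] → torsion [3, 9]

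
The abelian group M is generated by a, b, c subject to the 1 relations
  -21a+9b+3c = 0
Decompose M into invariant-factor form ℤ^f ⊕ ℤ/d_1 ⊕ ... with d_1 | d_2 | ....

rank_ℚ(R)=1; free=3−1=2
SNF(R) diag = [3] → torsion [3]

Answer: M ≅ ℤ^2 ⊕ ℤ/3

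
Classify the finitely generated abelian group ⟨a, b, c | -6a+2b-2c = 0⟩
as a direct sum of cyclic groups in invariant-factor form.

Answer: M ≅ ℤ^2 ⊕ ℤ/2

Derivation:
rank_ℚ(R)=1; free=3−1=2
SNF(R) diag = [2] → torsion [2]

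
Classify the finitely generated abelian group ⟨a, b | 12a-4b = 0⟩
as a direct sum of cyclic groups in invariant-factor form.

Answer: M ≅ ℤ^1 ⊕ ℤ/4

Derivation:
rank_ℚ(R)=1; free=2−1=1
SNF(R) diag = [4] → torsion [4]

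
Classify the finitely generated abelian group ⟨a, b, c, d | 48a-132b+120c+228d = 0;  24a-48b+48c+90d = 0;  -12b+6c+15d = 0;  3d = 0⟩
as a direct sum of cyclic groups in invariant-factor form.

rank_ℚ(R)=4; free=4−4=0
SNF(R) diag = [3, 6, 12, 24] → torsion [3, 6, 12, 24]

Answer: M ≅ ℤ/3 ⊕ ℤ/6 ⊕ ℤ/12 ⊕ ℤ/24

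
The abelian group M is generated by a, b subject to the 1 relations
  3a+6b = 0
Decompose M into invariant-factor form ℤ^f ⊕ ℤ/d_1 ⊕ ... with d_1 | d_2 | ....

rank_ℚ(R)=1; free=2−1=1
SNF(R) diag = [3] → torsion [3]

Answer: M ≅ ℤ^1 ⊕ ℤ/3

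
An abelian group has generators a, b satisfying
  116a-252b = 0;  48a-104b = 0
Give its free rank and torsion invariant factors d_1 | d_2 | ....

Answer: M ≅ ℤ/4 ⊕ ℤ/8

Derivation:
rank_ℚ(R)=2; free=2−2=0
SNF(R) diag = [4, 8] → torsion [4, 8]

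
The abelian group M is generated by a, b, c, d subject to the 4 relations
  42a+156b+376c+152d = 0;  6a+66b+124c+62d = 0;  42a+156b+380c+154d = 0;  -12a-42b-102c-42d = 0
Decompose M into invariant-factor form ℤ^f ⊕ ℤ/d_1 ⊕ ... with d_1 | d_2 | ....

rank_ℚ(R)=4; free=4−4=0
SNF(R) diag = [2, 6, 18, 54] → torsion [2, 6, 18, 54]

Answer: M ≅ ℤ/2 ⊕ ℤ/6 ⊕ ℤ/18 ⊕ ℤ/54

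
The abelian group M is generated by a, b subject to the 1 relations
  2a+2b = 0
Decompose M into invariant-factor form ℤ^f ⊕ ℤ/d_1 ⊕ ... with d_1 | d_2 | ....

Answer: M ≅ ℤ^1 ⊕ ℤ/2

Derivation:
rank_ℚ(R)=1; free=2−1=1
SNF(R) diag = [2] → torsion [2]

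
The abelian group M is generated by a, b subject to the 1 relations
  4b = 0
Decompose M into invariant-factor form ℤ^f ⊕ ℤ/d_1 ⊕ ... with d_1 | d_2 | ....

Answer: M ≅ ℤ^1 ⊕ ℤ/4

Derivation:
rank_ℚ(R)=1; free=2−1=1
SNF(R) diag = [4] → torsion [4]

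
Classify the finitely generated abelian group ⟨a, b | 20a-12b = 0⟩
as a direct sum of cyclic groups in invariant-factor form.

Answer: M ≅ ℤ^1 ⊕ ℤ/4

Derivation:
rank_ℚ(R)=1; free=2−1=1
SNF(R) diag = [4] → torsion [4]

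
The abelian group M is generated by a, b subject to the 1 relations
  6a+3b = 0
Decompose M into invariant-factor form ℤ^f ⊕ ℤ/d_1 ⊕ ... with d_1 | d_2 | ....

rank_ℚ(R)=1; free=2−1=1
SNF(R) diag = [3] → torsion [3]

Answer: M ≅ ℤ^1 ⊕ ℤ/3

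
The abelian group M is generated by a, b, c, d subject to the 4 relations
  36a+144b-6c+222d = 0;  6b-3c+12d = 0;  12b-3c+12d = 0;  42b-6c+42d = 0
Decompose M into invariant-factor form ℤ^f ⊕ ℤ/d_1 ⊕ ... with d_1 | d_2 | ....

Answer: M ≅ ℤ/3 ⊕ ℤ/6 ⊕ ℤ/18 ⊕ ℤ/36

Derivation:
rank_ℚ(R)=4; free=4−4=0
SNF(R) diag = [3, 6, 18, 36] → torsion [3, 6, 18, 36]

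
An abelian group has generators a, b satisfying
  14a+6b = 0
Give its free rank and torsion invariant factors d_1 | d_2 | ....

Answer: M ≅ ℤ^1 ⊕ ℤ/2

Derivation:
rank_ℚ(R)=1; free=2−1=1
SNF(R) diag = [2] → torsion [2]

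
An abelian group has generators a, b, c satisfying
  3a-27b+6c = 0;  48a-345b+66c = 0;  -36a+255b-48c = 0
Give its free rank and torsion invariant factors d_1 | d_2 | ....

Answer: M ≅ ℤ/3 ⊕ ℤ/3 ⊕ ℤ/6

Derivation:
rank_ℚ(R)=3; free=3−3=0
SNF(R) diag = [3, 3, 6] → torsion [3, 3, 6]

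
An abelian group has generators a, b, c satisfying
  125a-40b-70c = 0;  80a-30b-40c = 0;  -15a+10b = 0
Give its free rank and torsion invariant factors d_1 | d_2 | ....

rank_ℚ(R)=3; free=3−3=0
SNF(R) diag = [5, 10, 30] → torsion [5, 10, 30]

Answer: M ≅ ℤ/5 ⊕ ℤ/10 ⊕ ℤ/30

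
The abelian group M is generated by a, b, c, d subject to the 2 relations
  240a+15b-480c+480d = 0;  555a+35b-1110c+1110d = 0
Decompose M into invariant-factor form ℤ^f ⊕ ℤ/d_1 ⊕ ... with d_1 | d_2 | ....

rank_ℚ(R)=2; free=4−2=2
SNF(R) diag = [5, 15] → torsion [5, 15]

Answer: M ≅ ℤ^2 ⊕ ℤ/5 ⊕ ℤ/15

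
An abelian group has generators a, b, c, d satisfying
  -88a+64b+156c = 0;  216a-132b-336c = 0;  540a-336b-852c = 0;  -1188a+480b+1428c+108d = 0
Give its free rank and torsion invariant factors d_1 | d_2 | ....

rank_ℚ(R)=4; free=4−4=0
SNF(R) diag = [4, 12, 36, 108] → torsion [4, 12, 36, 108]

Answer: M ≅ ℤ/4 ⊕ ℤ/12 ⊕ ℤ/36 ⊕ ℤ/108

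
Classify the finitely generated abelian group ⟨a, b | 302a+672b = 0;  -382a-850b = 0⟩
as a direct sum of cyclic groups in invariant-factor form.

rank_ℚ(R)=2; free=2−2=0
SNF(R) diag = [2, 2] → torsion [2, 2]

Answer: M ≅ ℤ/2 ⊕ ℤ/2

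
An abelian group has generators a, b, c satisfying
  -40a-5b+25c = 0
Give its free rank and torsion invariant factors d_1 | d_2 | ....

rank_ℚ(R)=1; free=3−1=2
SNF(R) diag = [5] → torsion [5]

Answer: M ≅ ℤ^2 ⊕ ℤ/5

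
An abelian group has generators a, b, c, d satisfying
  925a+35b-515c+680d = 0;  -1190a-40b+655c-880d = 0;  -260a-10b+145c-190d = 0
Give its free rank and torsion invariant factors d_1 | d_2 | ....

Answer: M ≅ ℤ^1 ⊕ ℤ/5 ⊕ ℤ/15 ⊕ ℤ/30

Derivation:
rank_ℚ(R)=3; free=4−3=1
SNF(R) diag = [5, 15, 30] → torsion [5, 15, 30]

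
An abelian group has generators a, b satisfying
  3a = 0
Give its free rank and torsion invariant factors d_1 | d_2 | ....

Answer: M ≅ ℤ^1 ⊕ ℤ/3

Derivation:
rank_ℚ(R)=1; free=2−1=1
SNF(R) diag = [3] → torsion [3]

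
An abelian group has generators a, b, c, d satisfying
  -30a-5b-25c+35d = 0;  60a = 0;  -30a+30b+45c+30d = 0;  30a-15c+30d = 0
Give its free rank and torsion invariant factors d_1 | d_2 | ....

rank_ℚ(R)=4; free=4−4=0
SNF(R) diag = [5, 15, 30, 60] → torsion [5, 15, 30, 60]

Answer: M ≅ ℤ/5 ⊕ ℤ/15 ⊕ ℤ/30 ⊕ ℤ/60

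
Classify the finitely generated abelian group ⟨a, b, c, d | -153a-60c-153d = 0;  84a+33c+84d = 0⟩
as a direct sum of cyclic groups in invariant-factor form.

rank_ℚ(R)=2; free=4−2=2
SNF(R) diag = [3, 3] → torsion [3, 3]

Answer: M ≅ ℤ^2 ⊕ ℤ/3 ⊕ ℤ/3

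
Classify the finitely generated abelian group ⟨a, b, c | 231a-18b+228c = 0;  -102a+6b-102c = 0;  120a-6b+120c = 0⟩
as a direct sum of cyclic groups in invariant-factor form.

Answer: M ≅ ℤ/3 ⊕ ℤ/6 ⊕ ℤ/18

Derivation:
rank_ℚ(R)=3; free=3−3=0
SNF(R) diag = [3, 6, 18] → torsion [3, 6, 18]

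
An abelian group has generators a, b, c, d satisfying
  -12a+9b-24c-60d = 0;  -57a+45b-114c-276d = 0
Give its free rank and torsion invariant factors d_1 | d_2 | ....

Answer: M ≅ ℤ^2 ⊕ ℤ/3 ⊕ ℤ/9

Derivation:
rank_ℚ(R)=2; free=4−2=2
SNF(R) diag = [3, 9] → torsion [3, 9]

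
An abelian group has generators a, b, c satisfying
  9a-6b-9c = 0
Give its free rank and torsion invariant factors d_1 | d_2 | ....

Answer: M ≅ ℤ^2 ⊕ ℤ/3

Derivation:
rank_ℚ(R)=1; free=3−1=2
SNF(R) diag = [3] → torsion [3]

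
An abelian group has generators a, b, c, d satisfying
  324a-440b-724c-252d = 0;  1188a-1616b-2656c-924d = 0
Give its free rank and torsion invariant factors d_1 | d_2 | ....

rank_ℚ(R)=2; free=4−2=2
SNF(R) diag = [4, 12] → torsion [4, 12]

Answer: M ≅ ℤ^2 ⊕ ℤ/4 ⊕ ℤ/12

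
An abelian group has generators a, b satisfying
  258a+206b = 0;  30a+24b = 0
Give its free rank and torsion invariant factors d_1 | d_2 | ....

rank_ℚ(R)=2; free=2−2=0
SNF(R) diag = [2, 6] → torsion [2, 6]

Answer: M ≅ ℤ/2 ⊕ ℤ/6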